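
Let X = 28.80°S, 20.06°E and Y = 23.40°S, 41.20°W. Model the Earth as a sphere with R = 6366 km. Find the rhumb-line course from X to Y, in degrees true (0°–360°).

275.6°

Δψ = ln[tan(π/4+φ₂/2)/tan(π/4+φ₁/2)] = +0.1050
Δλ = -1.0692 rad (taken the short way round)
course = atan2(Δλ, Δψ) = 275.61°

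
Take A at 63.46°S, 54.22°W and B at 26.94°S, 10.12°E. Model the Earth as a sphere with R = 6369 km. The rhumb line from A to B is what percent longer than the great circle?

3.0%

Great circle: σ = 0.9548 rad → d_gc = Rσ = 6080.9 km
Rhumb: Δφ = +0.6374, Δλ = +1.1229, Δψ = +0.9561, q = Δφ/Δψ = 0.6667 → d_rh = R√(Δφ²+q²Δλ²) = 6262.2 km
Excess = (6262.2 − 6080.9) / 6080.9 = 181.3 / 6080.9 = 2.98% ≈ 3.0%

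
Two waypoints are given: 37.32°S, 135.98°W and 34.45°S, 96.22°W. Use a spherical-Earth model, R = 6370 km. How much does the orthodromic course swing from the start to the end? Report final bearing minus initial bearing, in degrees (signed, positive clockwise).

-23.9°

At departure: θ₁ = atan2(sin Δλ cos φ₂, cos φ₁ sin φ₂ − sin φ₁ cos φ₂ cos Δλ) = 97.08°
At arrival: θ₂ = atan2(sin Δλ cos φ₁, −cos φ₂ sin φ₁ + sin φ₂ cos φ₁ cos Δλ) = 73.14°
Δθ = θ₂ − θ₁ = -23.9°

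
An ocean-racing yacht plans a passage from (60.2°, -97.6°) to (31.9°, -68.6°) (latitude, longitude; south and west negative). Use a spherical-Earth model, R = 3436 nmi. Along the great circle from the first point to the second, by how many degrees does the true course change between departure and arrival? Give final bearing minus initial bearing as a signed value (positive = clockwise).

+21.7°

Initial bearing θ₁ = atan2(sin Δλ cos φ₂, cos φ₁ sin φ₂ − sin φ₁ cos φ₂ cos Δλ) = 132.84°
Final bearing θ₂ = (initial bearing from the destination back to the start) + 180° = 154.58°
Δθ = θ₂ − θ₁ = +21.7°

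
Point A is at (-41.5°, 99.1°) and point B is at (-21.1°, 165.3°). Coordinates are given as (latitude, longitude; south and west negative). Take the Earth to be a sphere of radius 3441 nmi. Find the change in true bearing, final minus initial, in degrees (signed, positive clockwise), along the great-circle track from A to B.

Initial bearing θ₁ = atan2(sin Δλ cos φ₂, cos φ₁ sin φ₂ − sin φ₁ cos φ₂ cos Δλ) = 91.35°
Final bearing θ₂ = (initial bearing from the destination back to the start) + 180° = 53.37°
Δθ = θ₂ − θ₁ = -38.0°

-38.0°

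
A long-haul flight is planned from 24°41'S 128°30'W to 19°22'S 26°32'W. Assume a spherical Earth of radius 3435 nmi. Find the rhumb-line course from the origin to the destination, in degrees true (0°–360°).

Δψ = ln[tan(π/4+φ₂/2)/tan(π/4+φ₁/2)] = +0.1001
Δλ = +1.7797 rad (taken the short way round)
course = atan2(Δλ, Δψ) = 86.78°

86.8°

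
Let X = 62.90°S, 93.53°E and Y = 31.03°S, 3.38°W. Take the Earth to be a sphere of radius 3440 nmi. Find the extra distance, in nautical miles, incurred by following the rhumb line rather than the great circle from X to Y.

Great circle: cos σ = sin φ₁ sin φ₂ + cos φ₁ cos φ₂ cos Δλ,  σ = 1.1462 rad → d_gc = 3943.0 nmi
Rhumb line: Δψ = +0.8528, q = Δφ/Δψ = 0.6523, d_rh = R√(Δφ²+q²Δλ²) = 4250.2 nmi
Excess = 4250.2 − 3943.0 = 307.2 ≈ 307 nmi

307 nmi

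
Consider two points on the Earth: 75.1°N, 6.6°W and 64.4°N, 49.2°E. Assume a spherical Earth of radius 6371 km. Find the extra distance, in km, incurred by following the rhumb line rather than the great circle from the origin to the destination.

83 km

Great circle: cos σ = sin φ₁ sin φ₂ + cos φ₁ cos φ₂ cos Δλ,  σ = 0.3655 rad → d_gc = 2328.4 km
Rhumb line: Δψ = -0.5524, q = Δφ/Δψ = 0.3381, d_rh = R√(Δφ²+q²Δλ²) = 2411.5 km
Excess = 2411.5 − 2328.4 = 83.1 ≈ 83 km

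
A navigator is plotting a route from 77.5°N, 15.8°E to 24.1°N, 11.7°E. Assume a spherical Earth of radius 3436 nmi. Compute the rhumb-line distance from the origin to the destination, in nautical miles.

3205 nmi

Δψ = ln[tan(π/4+φ₂/2)/tan(π/4+φ₁/2)] = -1.7781;  Δφ = -0.9320 rad,  Δλ = -0.0716 rad
q = Δφ/Δψ = 0.5242
d = R·√(Δφ² + q²Δλ²) = 3436·0.93276 = 3205 nmi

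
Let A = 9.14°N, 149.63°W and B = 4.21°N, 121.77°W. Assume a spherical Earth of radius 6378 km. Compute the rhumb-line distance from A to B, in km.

3128 km

Δψ = ln[tan(π/4+φ₂/2)/tan(π/4+φ₁/2)] = -0.0867;  Δφ = -0.0860 rad,  Δλ = +0.4862 rad
q = Δφ/Δψ = 0.9929
d = R·√(Δφ² + q²Δλ²) = 6378·0.49041 = 3128 km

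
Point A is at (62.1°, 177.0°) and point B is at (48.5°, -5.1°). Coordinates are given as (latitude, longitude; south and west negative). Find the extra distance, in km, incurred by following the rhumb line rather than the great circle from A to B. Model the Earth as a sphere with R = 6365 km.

3507 km

Great circle: cos σ = sin φ₁ sin φ₂ + cos φ₁ cos φ₂ cos Δλ,  σ = 1.2110 rad → d_gc = 7708.2 km
Rhumb line: Δψ = -0.4221, q = Δφ/Δψ = 0.5623, d_rh = R√(Δφ²+q²Δλ²) = 11214.8 km
Excess = 11214.8 − 7708.2 = 3506.6 ≈ 3507 km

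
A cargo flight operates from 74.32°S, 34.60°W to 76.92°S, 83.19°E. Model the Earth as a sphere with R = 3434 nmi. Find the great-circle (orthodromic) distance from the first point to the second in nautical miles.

1474 nmi

cos σ = sin φ₁ sin φ₂ + cos φ₁ cos φ₂ cos Δλ
      = sin(-74.32°)sin(-76.92°) + cos(-74.32°)cos(-76.92°)cos(117.79°) = 0.9093
σ = 24.593° → d = Rσ = 3434·0.42922 = 1474 nmi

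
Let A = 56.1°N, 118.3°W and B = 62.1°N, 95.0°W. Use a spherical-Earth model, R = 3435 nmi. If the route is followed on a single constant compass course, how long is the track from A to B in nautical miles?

801 nmi

Δψ = ln[tan(π/4+φ₂/2)/tan(π/4+φ₁/2)] = +0.2045;  Δφ = +0.1047 rad,  Δλ = +0.4067 rad
q = Δφ/Δψ = 0.5120
d = R·√(Δφ² + q²Δλ²) = 3435·0.23306 = 801 nmi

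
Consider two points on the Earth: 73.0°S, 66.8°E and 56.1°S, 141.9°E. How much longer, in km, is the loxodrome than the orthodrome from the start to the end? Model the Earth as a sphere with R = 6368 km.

230 km

Great circle: cos σ = sin φ₁ sin φ₂ + cos φ₁ cos φ₂ cos Δλ,  σ = 0.5814 rad → d_gc = 3702.6 km
Rhumb line: Δψ = +0.7126, q = Δφ/Δψ = 0.4139, d_rh = R√(Δφ²+q²Δλ²) = 3932.5 km
Excess = 3932.5 − 3702.6 = 229.9 ≈ 230 km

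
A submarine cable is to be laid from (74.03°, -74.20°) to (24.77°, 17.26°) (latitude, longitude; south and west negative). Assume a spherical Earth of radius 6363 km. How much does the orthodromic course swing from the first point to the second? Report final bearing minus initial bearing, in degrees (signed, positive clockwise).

+81.2°

Initial bearing θ₁ = atan2(sin Δλ cos φ₂, cos φ₁ sin φ₂ − sin φ₁ cos φ₂ cos Δλ) = 81.39°
Final bearing θ₂ = (initial bearing from the destination back to the start) + 180° = 162.57°
Δθ = θ₂ − θ₁ = +81.2°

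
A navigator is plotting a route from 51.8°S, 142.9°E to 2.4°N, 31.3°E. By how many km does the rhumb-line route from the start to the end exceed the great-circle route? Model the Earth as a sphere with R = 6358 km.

Great circle: cos σ = sin φ₁ sin φ₂ + cos φ₁ cos φ₂ cos Δλ,  σ = 1.8342 rad → d_gc = 11661.8 km
Rhumb line: Δψ = +1.1024, q = Δφ/Δψ = 0.8581, d_rh = R√(Δφ²+q²Δλ²) = 12210.7 km
Excess = 12210.7 − 11661.8 = 548.9 ≈ 549 km

549 km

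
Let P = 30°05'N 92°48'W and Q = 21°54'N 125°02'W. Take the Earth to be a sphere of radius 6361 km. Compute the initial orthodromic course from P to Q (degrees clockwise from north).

θ = atan2( sin Δλ·cos φ₂ ,  cos φ₁ sin φ₂ − sin φ₁ cos φ₂ cos Δλ )
  = atan2(-0.4949, -0.0707) = 261.87°

261.9°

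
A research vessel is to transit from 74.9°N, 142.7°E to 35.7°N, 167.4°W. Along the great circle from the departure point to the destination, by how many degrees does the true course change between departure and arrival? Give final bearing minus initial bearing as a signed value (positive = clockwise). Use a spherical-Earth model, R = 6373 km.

At departure: θ₁ = atan2(sin Δλ cos φ₂, cos φ₁ sin φ₂ − sin φ₁ cos φ₂ cos Δλ) = 119.61°
At arrival: θ₂ = atan2(sin Δλ cos φ₁, −cos φ₂ sin φ₁ + sin φ₂ cos φ₁ cos Δλ) = 163.81°
Δθ = θ₂ − θ₁ = +44.2°

+44.2°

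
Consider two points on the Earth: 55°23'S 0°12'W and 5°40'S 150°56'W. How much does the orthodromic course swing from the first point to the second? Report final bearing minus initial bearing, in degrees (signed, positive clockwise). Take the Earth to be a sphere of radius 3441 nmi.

Initial bearing θ₁ = atan2(sin Δλ cos φ₂, cos φ₁ sin φ₂ − sin φ₁ cos φ₂ cos Δλ) = 212.27°
Final bearing θ₂ = (initial bearing from the destination back to the start) + 180° = 342.26°
Δθ = θ₂ − θ₁ = +130.0°

+130.0°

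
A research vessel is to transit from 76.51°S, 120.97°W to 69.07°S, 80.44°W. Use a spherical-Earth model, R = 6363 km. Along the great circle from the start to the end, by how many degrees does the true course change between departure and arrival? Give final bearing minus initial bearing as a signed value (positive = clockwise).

At departure: θ₁ = atan2(sin Δλ cos φ₂, cos φ₁ sin φ₂ − sin φ₁ cos φ₂ cos Δλ) = 78.76°
At arrival: θ₂ = atan2(sin Δλ cos φ₁, −cos φ₂ sin φ₁ + sin φ₂ cos φ₁ cos Δλ) = 39.83°
Δθ = θ₂ − θ₁ = -38.9°

-38.9°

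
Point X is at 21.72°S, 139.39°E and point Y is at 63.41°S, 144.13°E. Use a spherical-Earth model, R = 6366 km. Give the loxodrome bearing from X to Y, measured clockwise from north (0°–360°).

Meridional parts: M(φ₁)=-0.3885, M(φ₂)=-1.4427 → ΔM = -1.0542;  Δλ = +0.0827 rad
tan C = Δλ / ΔM = -0.0785 → C = 175.51°

175.5°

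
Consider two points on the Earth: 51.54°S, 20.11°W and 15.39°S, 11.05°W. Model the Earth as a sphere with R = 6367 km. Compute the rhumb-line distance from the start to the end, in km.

4099 km

Rhumb course C = atan2(Δλ, Δψ) with Δψ = ln[tan(π/4+φ₂/2)/tan(π/4+φ₁/2)] = +0.7813, Δλ = +0.1581 → C = 11.44°
d = R·|Δφ| / |cos C| = 6367·0.63094 / 0.98013 = 4099 km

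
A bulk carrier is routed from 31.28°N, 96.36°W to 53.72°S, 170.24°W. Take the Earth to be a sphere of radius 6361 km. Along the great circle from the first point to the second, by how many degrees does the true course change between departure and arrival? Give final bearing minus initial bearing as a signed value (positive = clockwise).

+22.4°

Initial bearing θ₁ = atan2(sin Δλ cos φ₂, cos φ₁ sin φ₂ − sin φ₁ cos φ₂ cos Δλ) = 216.29°
Final bearing θ₂ = (initial bearing from the destination back to the start) + 180° = 238.73°
Δθ = θ₂ − θ₁ = +22.4°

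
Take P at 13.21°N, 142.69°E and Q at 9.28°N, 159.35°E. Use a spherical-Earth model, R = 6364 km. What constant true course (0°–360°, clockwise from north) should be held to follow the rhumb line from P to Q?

103.5°

Δψ = ln[tan(π/4+φ₂/2)/tan(π/4+φ₁/2)] = -0.0699
Δλ = +0.2908 rad (taken the short way round)
course = atan2(Δλ, Δψ) = 103.53°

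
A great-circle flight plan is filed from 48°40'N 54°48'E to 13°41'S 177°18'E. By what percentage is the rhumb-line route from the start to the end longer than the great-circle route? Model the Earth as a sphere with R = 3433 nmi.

3.8%

Great circle: σ = 2.1205 rad → d_gc = Rσ = 7279.6 nmi
Rhumb: Δφ = -1.0882, Δλ = +2.1380, Δψ = -1.2161, q = Δφ/Δψ = 0.8948 → d_rh = R√(Δφ²+q²Δλ²) = 7556.1 nmi
Excess = (7556.1 − 7279.6) / 7279.6 = 276.5 / 7279.6 = 3.80% ≈ 3.8%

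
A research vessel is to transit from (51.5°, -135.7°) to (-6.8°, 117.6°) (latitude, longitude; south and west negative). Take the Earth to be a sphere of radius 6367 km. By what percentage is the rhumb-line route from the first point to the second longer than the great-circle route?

Great circle: σ = 1.8445 rad → d_gc = Rσ = 11743.9 km
Rhumb: Δφ = -1.0175, Δλ = -1.8623, Δψ = -1.1710, q = Δφ/Δψ = 0.8689 → d_rh = R√(Δφ²+q²Δλ²) = 12170.5 km
Excess = (12170.5 − 11743.9) / 11743.9 = 426.6 / 11743.9 = 3.63% ≈ 3.6%

3.6%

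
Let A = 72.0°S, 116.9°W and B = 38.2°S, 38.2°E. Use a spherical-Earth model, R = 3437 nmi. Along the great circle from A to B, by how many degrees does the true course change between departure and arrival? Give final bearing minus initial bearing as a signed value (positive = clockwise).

At departure: θ₁ = atan2(sin Δλ cos φ₂, cos φ₁ sin φ₂ − sin φ₁ cos φ₂ cos Δλ) = 159.16°
At arrival: θ₂ = atan2(sin Δλ cos φ₁, −cos φ₂ sin φ₁ + sin φ₂ cos φ₁ cos Δλ) = 8.04°
Δθ = θ₂ − θ₁ = -151.1°

-151.1°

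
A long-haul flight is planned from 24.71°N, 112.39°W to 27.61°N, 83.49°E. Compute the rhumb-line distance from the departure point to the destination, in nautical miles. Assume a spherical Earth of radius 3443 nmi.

Δψ = ln[tan(π/4+φ₂/2)/tan(π/4+φ₁/2)] = +0.0564;  Δφ = +0.0506 rad,  Δλ = -2.8644 rad
q = Δφ/Δψ = 0.8974
d = R·√(Δφ² + q²Δλ²) = 3443·2.57111 = 8852 nmi

8852 nmi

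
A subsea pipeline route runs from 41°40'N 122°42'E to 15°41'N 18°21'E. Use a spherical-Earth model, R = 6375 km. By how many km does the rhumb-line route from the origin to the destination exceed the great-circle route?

Great circle: cos σ = sin φ₁ sin φ₂ + cos φ₁ cos φ₂ cos Δλ,  σ = 1.5693 rad → d_gc = 10004.55 km
Rhumb line: Δψ = -0.5241, q = Δφ/Δψ = 0.8652, d_rh = R√(Δφ²+q²Δλ²) = 10453.13 km
Excess = 10453.13 − 10004.55 = 448.58 ≈ 449 km

449 km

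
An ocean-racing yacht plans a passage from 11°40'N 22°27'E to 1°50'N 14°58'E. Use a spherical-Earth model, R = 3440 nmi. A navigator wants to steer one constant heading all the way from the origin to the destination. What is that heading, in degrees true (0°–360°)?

Δψ = ln[tan(π/4+φ₂/2)/tan(π/4+φ₁/2)] = -0.1730
Δλ = -0.1306 rad (taken the short way round)
course = atan2(Δλ, Δψ) = 217.05°

217.0°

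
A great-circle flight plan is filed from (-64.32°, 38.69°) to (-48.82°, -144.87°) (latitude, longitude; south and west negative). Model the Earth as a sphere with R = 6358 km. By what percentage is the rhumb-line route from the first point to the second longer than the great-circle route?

44.8%

Great circle: σ = 1.1663 rad → d_gc = Rσ = 7415.5 km
Rhumb: Δφ = +0.2705, Δλ = +3.0795, Δψ = +0.4997, q = Δφ/Δψ = 0.5414 → d_rh = R√(Δφ²+q²Δλ²) = 10738.5 km
Excess = (10738.5 − 7415.5) / 7415.5 = 3323.0 / 7415.5 = 44.81% ≈ 44.8%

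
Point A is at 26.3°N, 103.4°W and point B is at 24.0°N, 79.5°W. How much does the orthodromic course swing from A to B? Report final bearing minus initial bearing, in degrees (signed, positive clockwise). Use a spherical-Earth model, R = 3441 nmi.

+10.3°

Initial bearing θ₁ = atan2(sin Δλ cos φ₂, cos φ₁ sin φ₂ − sin φ₁ cos φ₂ cos Δλ) = 90.84°
Final bearing θ₂ = (initial bearing from the destination back to the start) + 180° = 101.12°
Δθ = θ₂ − θ₁ = +10.3°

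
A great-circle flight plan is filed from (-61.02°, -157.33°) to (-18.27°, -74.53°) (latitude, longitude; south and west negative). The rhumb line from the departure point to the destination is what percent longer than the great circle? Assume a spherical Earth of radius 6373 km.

Great circle: σ = 1.2325 rad → d_gc = Rσ = 7854.6 km
Rhumb: Δφ = +0.7461, Δλ = +1.4451, Δψ = +1.0287, q = Δφ/Δψ = 0.7253 → d_rh = R√(Δφ²+q²Δλ²) = 8199.5 km
Excess = (8199.5 − 7854.6) / 7854.6 = 344.9 / 7854.6 = 4.39% ≈ 4.4%

4.4%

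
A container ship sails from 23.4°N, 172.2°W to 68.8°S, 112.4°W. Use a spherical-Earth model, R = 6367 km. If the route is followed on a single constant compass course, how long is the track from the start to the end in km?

11446 km

Δψ = ln[tan(π/4+φ₂/2)/tan(π/4+φ₁/2)] = -2.0961;  Δφ = -1.6092 rad,  Δλ = +1.0437 rad
q = Δφ/Δψ = 0.7677
d = R·√(Δφ² + q²Δλ²) = 6367·1.79764 = 11446 km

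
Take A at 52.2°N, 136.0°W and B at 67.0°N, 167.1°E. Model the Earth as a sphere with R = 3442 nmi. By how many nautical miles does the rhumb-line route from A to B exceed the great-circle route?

59 nmi

Great circle: cos σ = sin φ₁ sin φ₂ + cos φ₁ cos φ₂ cos Δλ,  σ = 0.5392 rad → d_gc = 1855.9 nmi
Rhumb line: Δψ = +0.5205, q = Δφ/Δψ = 0.4963, d_rh = R√(Δφ²+q²Δλ²) = 1915.3 nmi
Excess = 1915.3 − 1855.9 = 59.4 ≈ 59 nmi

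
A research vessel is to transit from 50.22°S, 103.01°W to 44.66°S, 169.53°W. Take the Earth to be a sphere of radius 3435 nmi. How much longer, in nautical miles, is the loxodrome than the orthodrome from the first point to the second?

Great circle: cos σ = sin φ₁ sin φ₂ + cos φ₁ cos φ₂ cos Δλ,  σ = 0.7648 rad → d_gc = 2627.1 nmi
Rhumb line: Δψ = +0.1437, q = Δφ/Δψ = 0.6755, d_rh = R√(Δφ²+q²Δλ²) = 2714.3 nmi
Excess = 2714.3 − 2627.1 = 87.2 ≈ 87 nmi

87 nmi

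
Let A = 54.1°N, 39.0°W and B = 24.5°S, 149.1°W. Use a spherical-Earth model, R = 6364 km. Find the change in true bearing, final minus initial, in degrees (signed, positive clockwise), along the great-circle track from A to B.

At departure: θ₁ = atan2(sin Δλ cos φ₂, cos φ₁ sin φ₂ − sin φ₁ cos φ₂ cos Δλ) = 270.68°
At arrival: θ₂ = atan2(sin Δλ cos φ₁, −cos φ₂ sin φ₁ + sin φ₂ cos φ₁ cos Δλ) = 220.12°
Δθ = θ₂ − θ₁ = -50.6°

-50.6°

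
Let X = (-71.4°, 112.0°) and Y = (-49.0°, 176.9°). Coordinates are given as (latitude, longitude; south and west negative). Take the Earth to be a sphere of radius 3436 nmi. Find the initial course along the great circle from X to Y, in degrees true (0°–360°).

87.8°

N = sin Δλ·cos φ₂ = +0.5941;  D = cos φ₁ sin φ₂ − sin φ₁ cos φ₂ cos Δλ = +0.0230
initial course = atan2(N, D) = 87.78°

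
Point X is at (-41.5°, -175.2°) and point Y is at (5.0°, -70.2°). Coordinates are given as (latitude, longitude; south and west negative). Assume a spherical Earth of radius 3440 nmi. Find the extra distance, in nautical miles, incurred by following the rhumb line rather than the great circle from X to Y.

145 nmi

Great circle: cos σ = sin φ₁ sin φ₂ + cos φ₁ cos φ₂ cos Δλ,  σ = 1.8244 rad → d_gc = 6275.8 nmi
Rhumb line: Δψ = +0.8848, q = Δφ/Δψ = 0.9172, d_rh = R√(Δφ²+q²Δλ²) = 6420.8 nmi
Excess = 6420.8 − 6275.8 = 145.0 ≈ 145 nmi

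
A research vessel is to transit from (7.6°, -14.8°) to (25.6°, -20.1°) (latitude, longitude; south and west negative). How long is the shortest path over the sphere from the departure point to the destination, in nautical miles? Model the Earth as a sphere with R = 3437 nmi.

1121 nmi

cos σ = sin φ₁ sin φ₂ + cos φ₁ cos φ₂ cos Δλ
      = sin(7.60°)sin(25.60°) + cos(7.60°)cos(25.60°)cos(-5.30°) = 0.9472
σ = 18.696° → d = Rσ = 3437·0.32630 = 1121 nmi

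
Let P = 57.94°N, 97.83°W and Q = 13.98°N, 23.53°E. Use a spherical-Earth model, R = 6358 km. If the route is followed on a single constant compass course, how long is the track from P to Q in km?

Δψ = ln[tan(π/4+φ₂/2)/tan(π/4+φ₁/2)] = -1.0007;  Δφ = -0.7672 rad,  Δλ = +2.1181 rad
q = Δφ/Δψ = 0.7667
d = R·√(Δφ² + q²Δλ²) = 6358·1.79607 = 11419 km

11419 km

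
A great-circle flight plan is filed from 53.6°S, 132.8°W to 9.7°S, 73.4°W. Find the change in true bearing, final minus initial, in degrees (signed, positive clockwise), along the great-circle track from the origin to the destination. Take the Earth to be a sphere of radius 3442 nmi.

Initial bearing θ₁ = atan2(sin Δλ cos φ₂, cos φ₁ sin φ₂ − sin φ₁ cos φ₂ cos Δλ) = 70.29°
Final bearing θ₂ = (initial bearing from the destination back to the start) + 180° = 34.53°
Δθ = θ₂ − θ₁ = -35.8°

-35.8°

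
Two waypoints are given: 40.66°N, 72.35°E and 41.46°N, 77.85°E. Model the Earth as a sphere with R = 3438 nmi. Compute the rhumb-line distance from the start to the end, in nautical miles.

253 nmi

Rhumb course C = atan2(Δλ, Δψ) with Δψ = ln[tan(π/4+φ₂/2)/tan(π/4+φ₁/2)] = +0.0185, Δλ = +0.0960 → C = 79.08°
d = R·|Δφ| / |cos C| = 3438·0.01396 / 0.18942 = 253 nmi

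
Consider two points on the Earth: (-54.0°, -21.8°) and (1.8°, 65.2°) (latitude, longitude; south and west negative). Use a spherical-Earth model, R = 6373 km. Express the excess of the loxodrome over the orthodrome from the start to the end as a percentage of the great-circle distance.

2.7%

Great circle: σ = 1.5655 rad → d_gc = Rσ = 9976.7 km
Rhumb: Δφ = +0.9739, Δλ = +1.5184, Δψ = +1.1556, q = Δφ/Δψ = 0.8428 → d_rh = R√(Δφ²+q²Δλ²) = 10248.5 km
Excess = (10248.5 − 9976.7) / 9976.7 = 271.8 / 9976.7 = 2.72% ≈ 2.7%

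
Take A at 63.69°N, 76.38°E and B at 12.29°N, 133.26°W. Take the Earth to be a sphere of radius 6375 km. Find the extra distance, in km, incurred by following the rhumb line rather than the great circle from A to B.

Great circle: cos σ = sin φ₁ sin φ₂ + cos φ₁ cos φ₂ cos Δλ,  σ = 1.7575 rad → d_gc = 11203.9 km
Rhumb line: Δψ = -1.2375, q = Δφ/Δψ = 0.7249, d_rh = R√(Δφ²+q²Δλ²) = 13409.0 km
Excess = 13409.0 − 11203.9 = 2205.1 ≈ 2205 km

2205 km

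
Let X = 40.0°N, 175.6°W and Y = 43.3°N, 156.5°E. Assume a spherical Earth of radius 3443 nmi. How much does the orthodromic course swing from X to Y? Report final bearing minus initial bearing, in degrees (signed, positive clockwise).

-18.8°

Initial bearing θ₁ = atan2(sin Δλ cos φ₂, cos φ₁ sin φ₂ − sin φ₁ cos φ₂ cos Δλ) = 288.20°
Final bearing θ₂ = (initial bearing from the destination back to the start) + 180° = 269.44°
Δθ = θ₂ − θ₁ = -18.8°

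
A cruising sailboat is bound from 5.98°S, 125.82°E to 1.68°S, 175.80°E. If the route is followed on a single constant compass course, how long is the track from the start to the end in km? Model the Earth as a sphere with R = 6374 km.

Rhumb course C = atan2(Δλ, Δψ) with Δψ = ln[tan(π/4+φ₂/2)/tan(π/4+φ₁/2)] = +0.0752, Δλ = +0.8723 → C = 85.07°
d = R·|Δφ| / |cos C| = 6374·0.07505 / 0.08593 = 5567 km

5567 km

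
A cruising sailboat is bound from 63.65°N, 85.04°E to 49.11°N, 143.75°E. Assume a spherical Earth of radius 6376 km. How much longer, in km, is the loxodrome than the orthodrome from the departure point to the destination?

Great circle: cos σ = sin φ₁ sin φ₂ + cos φ₁ cos φ₂ cos Δλ,  σ = 0.5947 rad → d_gc = 3791.7 km
Rhumb line: Δψ = -0.4653, q = Δφ/Δψ = 0.5454, d_rh = R√(Δφ²+q²Δλ²) = 3913.3 km
Excess = 3913.3 − 3791.7 = 121.6 ≈ 122 km

122 km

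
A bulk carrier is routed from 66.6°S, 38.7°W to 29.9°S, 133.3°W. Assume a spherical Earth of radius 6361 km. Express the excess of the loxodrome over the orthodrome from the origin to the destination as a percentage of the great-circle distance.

Great circle: σ = 1.1264 rad → d_gc = Rσ = 7165.3 km
Rhumb: Δφ = +0.6405, Δλ = -1.6511, Δψ = +1.0273, q = Δφ/Δψ = 0.6235 → d_rh = R√(Δφ²+q²Δλ²) = 7712.5 km
Excess = (7712.5 − 7165.3) / 7165.3 = 547.2 / 7165.3 = 7.64% ≈ 7.6%

7.6%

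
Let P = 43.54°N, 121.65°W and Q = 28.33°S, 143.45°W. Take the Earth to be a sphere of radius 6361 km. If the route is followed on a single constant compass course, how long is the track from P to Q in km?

Rhumb course C = atan2(Δλ, Δψ) with Δψ = ln[tan(π/4+φ₂/2)/tan(π/4+φ₁/2)] = -1.3617, Δλ = -0.3805 → C = 195.61°
d = R·|Δφ| / |cos C| = 6361·1.25437 / 0.96311 = 8285 km

8285 km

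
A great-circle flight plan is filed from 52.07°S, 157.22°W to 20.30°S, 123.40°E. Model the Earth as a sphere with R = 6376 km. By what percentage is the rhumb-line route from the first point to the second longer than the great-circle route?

3.4%

Great circle: σ = 1.1811 rad → d_gc = Rσ = 7530.8 km
Rhumb: Δφ = +0.5545, Δλ = -1.3854, Δψ = +0.7062, q = Δφ/Δψ = 0.7852 → d_rh = R√(Δφ²+q²Δλ²) = 7785.1 km
Excess = (7785.1 − 7530.8) / 7530.8 = 254.3 / 7530.8 = 3.38% ≈ 3.4%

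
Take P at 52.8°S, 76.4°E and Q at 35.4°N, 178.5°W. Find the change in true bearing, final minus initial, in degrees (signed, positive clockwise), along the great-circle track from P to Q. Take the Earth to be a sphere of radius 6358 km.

-30.8°

At departure: θ₁ = atan2(sin Δλ cos φ₂, cos φ₁ sin φ₂ − sin φ₁ cos φ₂ cos Δλ) = 77.04°
At arrival: θ₂ = atan2(sin Δλ cos φ₁, −cos φ₂ sin φ₁ + sin φ₂ cos φ₁ cos Δλ) = 46.29°
Δθ = θ₂ − θ₁ = -30.8°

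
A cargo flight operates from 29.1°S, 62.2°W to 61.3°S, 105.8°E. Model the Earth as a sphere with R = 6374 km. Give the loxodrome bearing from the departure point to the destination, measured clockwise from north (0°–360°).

Meridional parts: M(φ₁)=-0.5312, M(φ₂)=-1.3633 → ΔM = -0.8320;  Δλ = +2.9322 rad
tan C = Δλ / ΔM = -3.5242 → C = 105.84°

105.8°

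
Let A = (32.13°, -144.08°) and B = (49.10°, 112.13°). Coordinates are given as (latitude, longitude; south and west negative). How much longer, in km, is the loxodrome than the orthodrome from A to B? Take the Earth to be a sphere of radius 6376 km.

Great circle: cos σ = sin φ₁ sin φ₂ + cos φ₁ cos φ₂ cos Δλ,  σ = 1.2976 rad → d_gc = 8273.4 km
Rhumb line: Δψ = +0.3938, q = Δφ/Δψ = 0.7522, d_rh = R√(Δφ²+q²Δλ²) = 8890.6 km
Excess = 8890.6 − 8273.4 = 617.2 ≈ 617 km

617 km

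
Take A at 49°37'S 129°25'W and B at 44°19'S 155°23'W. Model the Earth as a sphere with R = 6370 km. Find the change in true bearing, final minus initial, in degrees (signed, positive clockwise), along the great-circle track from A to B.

+19.2°

Initial bearing θ₁ = atan2(sin Δλ cos φ₂, cos φ₁ sin φ₂ − sin φ₁ cos φ₂ cos Δλ) = 276.80°
Final bearing θ₂ = (initial bearing from the destination back to the start) + 180° = 295.95°
Δθ = θ₂ − θ₁ = +19.2°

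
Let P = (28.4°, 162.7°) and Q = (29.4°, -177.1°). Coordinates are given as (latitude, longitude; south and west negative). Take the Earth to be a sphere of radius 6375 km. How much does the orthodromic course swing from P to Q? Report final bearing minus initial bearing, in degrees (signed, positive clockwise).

Initial bearing θ₁ = atan2(sin Δλ cos φ₂, cos φ₁ sin φ₂ − sin φ₁ cos φ₂ cos Δλ) = 81.88°
Final bearing θ₂ = (initial bearing from the destination back to the start) + 180° = 91.72°
Δθ = θ₂ − θ₁ = +9.8°

+9.8°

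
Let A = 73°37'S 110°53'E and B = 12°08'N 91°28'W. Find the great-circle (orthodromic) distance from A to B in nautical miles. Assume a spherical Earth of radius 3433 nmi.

Haversine: a = sin²(Δφ/2)+cos φ₁ cos φ₂ sin²(Δλ/2) = 0.72835;  σ = 2·atan2(√a,√(1−a))
σ = 117.174° → d = Rσ = 3433·2.04508 = 7021 nmi

7021 nmi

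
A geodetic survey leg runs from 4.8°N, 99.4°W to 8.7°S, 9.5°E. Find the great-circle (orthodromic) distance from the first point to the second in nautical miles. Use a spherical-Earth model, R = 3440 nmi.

6567 nmi

cos σ = sin φ₁ sin φ₂ + cos φ₁ cos φ₂ cos Δλ
      = sin(4.80°)sin(-8.70°) + cos(4.80°)cos(-8.70°)cos(108.90°) = -0.3317
σ = 109.373° → d = Rσ = 3440·1.90893 = 6567 nmi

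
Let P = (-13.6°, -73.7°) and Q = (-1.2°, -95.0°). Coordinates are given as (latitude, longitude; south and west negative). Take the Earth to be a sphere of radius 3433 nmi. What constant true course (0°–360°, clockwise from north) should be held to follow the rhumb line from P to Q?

Δψ = ln[tan(π/4+φ₂/2)/tan(π/4+φ₁/2)] = +0.2187
Δλ = -0.3718 rad (taken the short way round)
course = atan2(Δλ, Δψ) = 300.47°

300.5°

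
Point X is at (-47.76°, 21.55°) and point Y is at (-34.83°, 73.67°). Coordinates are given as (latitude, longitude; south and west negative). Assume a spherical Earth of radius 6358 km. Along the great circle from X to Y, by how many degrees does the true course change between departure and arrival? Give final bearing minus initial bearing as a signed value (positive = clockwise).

At departure: θ₁ = atan2(sin Δλ cos φ₂, cos φ₁ sin φ₂ − sin φ₁ cos φ₂ cos Δλ) = 90.96°
At arrival: θ₂ = atan2(sin Δλ cos φ₁, −cos φ₂ sin φ₁ + sin φ₂ cos φ₁ cos Δλ) = 54.97°
Δθ = θ₂ − θ₁ = -36.0°

-36.0°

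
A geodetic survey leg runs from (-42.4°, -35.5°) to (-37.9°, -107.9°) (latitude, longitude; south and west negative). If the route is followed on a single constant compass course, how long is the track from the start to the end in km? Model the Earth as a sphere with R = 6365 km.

Rhumb course C = atan2(Δλ, Δψ) with Δψ = ln[tan(π/4+φ₂/2)/tan(π/4+φ₁/2)] = +0.1028, Δλ = -1.2636 → C = 274.65°
d = R·|Δφ| / |cos C| = 6365·0.07854 / 0.08110 = 6164 km

6164 km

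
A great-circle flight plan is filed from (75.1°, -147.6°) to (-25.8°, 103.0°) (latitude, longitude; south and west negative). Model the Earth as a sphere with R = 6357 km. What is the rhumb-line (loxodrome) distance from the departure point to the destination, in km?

14085 km

Rhumb course C = atan2(Δλ, Δψ) with Δψ = ln[tan(π/4+φ₂/2)/tan(π/4+φ₁/2)] = -2.5007, Δλ = -1.9094 → C = 217.36°
d = R·|Δφ| / |cos C| = 6357·1.76104 / 0.79480 = 14085 km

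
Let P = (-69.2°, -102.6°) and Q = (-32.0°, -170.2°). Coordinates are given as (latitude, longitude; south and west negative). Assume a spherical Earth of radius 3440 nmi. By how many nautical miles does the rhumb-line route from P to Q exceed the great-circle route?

121 nmi

Great circle: cos σ = sin φ₁ sin φ₂ + cos φ₁ cos φ₂ cos Δλ,  σ = 0.9146 rad → d_gc = 3146.1 nmi
Rhumb line: Δψ = +1.1053, q = Δφ/Δψ = 0.5874, d_rh = R√(Δφ²+q²Δλ²) = 3266.8 nmi
Excess = 3266.8 − 3146.1 = 120.7 ≈ 121 nmi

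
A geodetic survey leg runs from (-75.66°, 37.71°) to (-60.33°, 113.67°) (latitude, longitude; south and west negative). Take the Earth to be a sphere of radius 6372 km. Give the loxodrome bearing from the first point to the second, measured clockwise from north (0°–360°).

60.7°

Meridional parts: M(φ₁)=-2.0731, M(φ₂)=-1.3285 → ΔM = +0.7445;  Δλ = +1.3258 rad
tan C = Δλ / ΔM = +1.7806 → C = 60.68°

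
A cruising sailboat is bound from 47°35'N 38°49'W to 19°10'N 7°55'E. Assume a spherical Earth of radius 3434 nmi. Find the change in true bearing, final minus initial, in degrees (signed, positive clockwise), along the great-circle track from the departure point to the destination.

+27.6°

Initial bearing θ₁ = atan2(sin Δλ cos φ₂, cos φ₁ sin φ₂ − sin φ₁ cos φ₂ cos Δλ) = 110.45°
Final bearing θ₂ = (initial bearing from the destination back to the start) + 180° = 138.00°
Δθ = θ₂ − θ₁ = +27.6°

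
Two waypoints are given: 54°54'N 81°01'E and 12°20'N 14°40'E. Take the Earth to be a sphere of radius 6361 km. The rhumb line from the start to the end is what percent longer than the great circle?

2.1%

Great circle: σ = 1.1592 rad → d_gc = Rσ = 7373.5 km
Rhumb: Δφ = -0.7429, Δλ = -1.1580, Δψ = -0.9343, q = Δφ/Δψ = 0.7952 → d_rh = R√(Δφ²+q²Δλ²) = 7526.3 km
Excess = (7526.3 − 7373.5) / 7373.5 = 152.8 / 7373.5 = 2.07% ≈ 2.1%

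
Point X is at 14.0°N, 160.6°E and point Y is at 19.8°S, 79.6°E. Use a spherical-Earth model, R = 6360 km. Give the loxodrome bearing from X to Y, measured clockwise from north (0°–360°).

Δψ = ln[tan(π/4+φ₂/2)/tan(π/4+φ₁/2)] = -0.5995
Δλ = -1.4137 rad (taken the short way round)
course = atan2(Δλ, Δψ) = 247.02°

247.0°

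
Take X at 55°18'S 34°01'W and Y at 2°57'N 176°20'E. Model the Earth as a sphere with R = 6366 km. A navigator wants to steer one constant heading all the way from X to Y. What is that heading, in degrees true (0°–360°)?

294.9°

Meridional parts: M(φ₁)=-1.1634, M(φ₂)=+0.0515 → ΔM = +1.2149;  Δλ = -2.6119 rad
tan C = Δλ / ΔM = -2.1499 → C = 294.95°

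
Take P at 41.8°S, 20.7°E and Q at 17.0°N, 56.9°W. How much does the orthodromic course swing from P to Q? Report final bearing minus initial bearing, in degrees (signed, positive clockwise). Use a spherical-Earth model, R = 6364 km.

At departure: θ₁ = atan2(sin Δλ cos φ₂, cos φ₁ sin φ₂ − sin φ₁ cos φ₂ cos Δλ) = 290.80°
At arrival: θ₂ = atan2(sin Δλ cos φ₁, −cos φ₂ sin φ₁ + sin φ₂ cos φ₁ cos Δλ) = 313.22°
Δθ = θ₂ − θ₁ = +22.4°

+22.4°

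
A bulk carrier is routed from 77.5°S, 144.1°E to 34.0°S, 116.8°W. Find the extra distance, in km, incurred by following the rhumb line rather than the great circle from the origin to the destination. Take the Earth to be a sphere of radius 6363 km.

629 km

Great circle: cos σ = sin φ₁ sin φ₂ + cos φ₁ cos φ₂ cos Δλ,  σ = 1.0268 rad → d_gc = 6533.5 km
Rhumb line: Δψ = +1.5800, q = Δφ/Δψ = 0.4805, d_rh = R√(Δφ²+q²Δλ²) = 7162.7 km
Excess = 7162.7 − 6533.5 = 629.2 ≈ 629 km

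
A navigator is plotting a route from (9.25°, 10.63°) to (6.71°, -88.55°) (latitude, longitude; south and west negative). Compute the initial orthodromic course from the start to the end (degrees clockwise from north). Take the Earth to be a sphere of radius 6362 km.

N = sin Δλ·cos φ₂ = -0.9804;  D = cos φ₁ sin φ₂ − sin φ₁ cos φ₂ cos Δλ = +0.1408
initial course = atan2(N, D) = 278.17°

278.2°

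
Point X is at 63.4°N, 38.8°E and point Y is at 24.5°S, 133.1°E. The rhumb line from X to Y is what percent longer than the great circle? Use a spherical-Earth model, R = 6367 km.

Great circle: σ = 1.9838 rad → d_gc = Rσ = 12630.8 km
Rhumb: Δφ = -1.5341, Δλ = +1.6458, Δψ = -1.8835, q = Δφ/Δψ = 0.8145 → d_rh = R√(Δφ²+q²Δλ²) = 12971.6 km
Excess = (12971.6 − 12630.8) / 12630.8 = 340.8 / 12630.8 = 2.70% ≈ 2.7%

2.7%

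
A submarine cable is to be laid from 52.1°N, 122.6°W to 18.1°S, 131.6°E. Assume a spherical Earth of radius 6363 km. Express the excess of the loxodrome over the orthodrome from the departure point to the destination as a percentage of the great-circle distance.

2.5%

Great circle: σ = 1.9868 rad → d_gc = Rσ = 12642.2 km
Rhumb: Δφ = -1.2252, Δλ = -1.8466, Δψ = -1.3903, q = Δφ/Δψ = 0.8813 → d_rh = R√(Δφ²+q²Δλ²) = 12961.3 km
Excess = (12961.3 − 12642.2) / 12642.2 = 319.1 / 12642.2 = 2.52% ≈ 2.5%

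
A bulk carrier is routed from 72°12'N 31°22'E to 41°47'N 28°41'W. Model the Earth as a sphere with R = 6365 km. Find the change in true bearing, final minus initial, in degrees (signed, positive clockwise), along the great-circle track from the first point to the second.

Initial bearing θ₁ = atan2(sin Δλ cos φ₂, cos φ₁ sin φ₂ − sin φ₁ cos φ₂ cos Δλ) = 256.87°
Final bearing θ₂ = (initial bearing from the destination back to the start) + 180° = 203.53°
Δθ = θ₂ − θ₁ = -53.3°

-53.3°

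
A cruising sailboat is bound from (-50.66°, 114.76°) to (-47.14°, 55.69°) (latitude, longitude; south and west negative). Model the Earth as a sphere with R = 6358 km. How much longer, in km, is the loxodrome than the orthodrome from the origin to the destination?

Great circle: cos σ = sin φ₁ sin φ₂ + cos φ₁ cos φ₂ cos Δλ,  σ = 0.6624 rad → d_gc = 4211.2 km
Rhumb line: Δψ = +0.0935, q = Δφ/Δψ = 0.6570, d_rh = R√(Δφ²+q²Δλ²) = 4324.2 km
Excess = 4324.2 − 4211.2 = 113.0 ≈ 113 km

113 km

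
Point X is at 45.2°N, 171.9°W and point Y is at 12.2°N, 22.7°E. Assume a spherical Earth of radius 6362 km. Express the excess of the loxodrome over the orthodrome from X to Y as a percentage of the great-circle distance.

20.2%

Great circle: σ = 2.1136 rad → d_gc = Rσ = 13446.7 km
Rhumb: Δφ = -0.5760, Δλ = -2.8868, Δψ = -0.6718, q = Δφ/Δψ = 0.8574 → d_rh = R√(Δφ²+q²Δλ²) = 16167.2 km
Excess = (16167.2 − 13446.7) / 13446.7 = 2720.5 / 13446.7 = 20.23% ≈ 20.2%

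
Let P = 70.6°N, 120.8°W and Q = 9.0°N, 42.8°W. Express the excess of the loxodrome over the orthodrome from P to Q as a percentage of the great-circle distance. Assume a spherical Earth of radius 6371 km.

Great circle: σ = 1.3533 rad → d_gc = Rσ = 8622.0 km
Rhumb: Δφ = -1.0751, Δλ = +1.3614, Δψ = -1.6088, q = Δφ/Δψ = 0.6683 → d_rh = R√(Δφ²+q²Δλ²) = 8972.9 km
Excess = (8972.9 − 8622.0) / 8622.0 = 350.9 / 8622.0 = 4.07% ≈ 4.1%

4.1%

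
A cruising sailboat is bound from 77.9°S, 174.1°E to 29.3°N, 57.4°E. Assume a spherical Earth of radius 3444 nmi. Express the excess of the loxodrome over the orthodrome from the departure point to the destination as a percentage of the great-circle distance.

7.1%

Great circle: σ = 2.1660 rad → d_gc = Rσ = 7459.6 nmi
Rhumb: Δφ = +1.8710, Δλ = -2.0368, Δψ = +2.7797, q = Δφ/Δψ = 0.6731 → d_rh = R√(Δφ²+q²Δλ²) = 7988.4 nmi
Excess = (7988.4 − 7459.6) / 7459.6 = 528.8 / 7459.6 = 7.09% ≈ 7.1%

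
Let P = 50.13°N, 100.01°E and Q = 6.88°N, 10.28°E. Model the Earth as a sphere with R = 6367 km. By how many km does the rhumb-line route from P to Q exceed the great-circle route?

Great circle: cos σ = sin φ₁ sin φ₂ + cos φ₁ cos φ₂ cos Δλ,  σ = 1.4757 rad → d_gc = 9395.9 km
Rhumb line: Δψ = -0.8938, q = Δφ/Δψ = 0.8445, d_rh = R√(Δφ²+q²Δλ²) = 9695.8 km
Excess = 9695.8 − 9395.9 = 299.9 ≈ 300 km

300 km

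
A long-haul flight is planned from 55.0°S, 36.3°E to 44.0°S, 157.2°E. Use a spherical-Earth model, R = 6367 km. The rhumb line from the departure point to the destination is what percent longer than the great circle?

Great circle: σ = 1.2056 rad → d_gc = Rσ = 7676.0 km
Rhumb: Δφ = +0.1920, Δλ = +2.1101, Δψ = +0.2973, q = Δφ/Δψ = 0.6457 → d_rh = R√(Δφ²+q²Δλ²) = 8760.6 km
Excess = (8760.6 − 7676.0) / 7676.0 = 1084.6 / 7676.0 = 14.13% ≈ 14.1%

14.1%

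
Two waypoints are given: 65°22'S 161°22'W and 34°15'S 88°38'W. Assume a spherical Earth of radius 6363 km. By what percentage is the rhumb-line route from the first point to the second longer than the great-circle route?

4.4%

Great circle: σ = 0.9099 rad → d_gc = Rσ = 5789.5 km
Rhumb: Δφ = +0.5431, Δλ = +1.2694, Δψ = +0.8848, q = Δφ/Δψ = 0.6138 → d_rh = R√(Δφ²+q²Δλ²) = 6043.5 km
Excess = (6043.5 − 5789.5) / 5789.5 = 254.0 / 5789.5 = 4.39% ≈ 4.4%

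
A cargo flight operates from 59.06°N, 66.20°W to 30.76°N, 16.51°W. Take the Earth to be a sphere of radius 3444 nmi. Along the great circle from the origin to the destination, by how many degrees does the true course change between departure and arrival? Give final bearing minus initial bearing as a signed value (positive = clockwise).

Initial bearing θ₁ = atan2(sin Δλ cos φ₂, cos φ₁ sin φ₂ − sin φ₁ cos φ₂ cos Δλ) = 108.07°
Final bearing θ₂ = (initial bearing from the destination back to the start) + 180° = 145.33°
Δθ = θ₂ − θ₁ = +37.3°

+37.3°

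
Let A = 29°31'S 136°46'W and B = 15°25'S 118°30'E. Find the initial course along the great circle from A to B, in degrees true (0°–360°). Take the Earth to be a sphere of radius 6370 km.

249.3°

N = sin Δλ·cos φ₂ = -0.9323;  D = cos φ₁ sin φ₂ − sin φ₁ cos φ₂ cos Δλ = -0.3521
initial course = atan2(N, D) = 249.31°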